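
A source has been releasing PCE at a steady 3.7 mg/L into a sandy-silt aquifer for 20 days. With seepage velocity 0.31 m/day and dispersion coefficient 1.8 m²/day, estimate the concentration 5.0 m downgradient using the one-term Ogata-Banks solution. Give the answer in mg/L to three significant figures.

For a continuous step input, C/C₀ ≈ ½·erfc((x−vt)/(2√(Dt))).
vt = 0.31 × 20 = 6.2 m and 2√(Dt) = 2√(1.8 × 20) = 12.00 m.
Argument (x−vt)/(2√(Dt)) = (5.0 − 6.2)/12.00 = -0.1000; ½·erfc(-0.1000) = 0.5562.
C = 3.7 × 0.5562 = 2.06 mg/L.

2.06 mg/L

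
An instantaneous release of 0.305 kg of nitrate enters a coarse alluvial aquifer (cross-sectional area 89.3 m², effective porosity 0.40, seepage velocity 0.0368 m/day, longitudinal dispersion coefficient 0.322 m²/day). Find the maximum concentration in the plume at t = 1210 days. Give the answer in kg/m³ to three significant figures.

0.000122 kg/m³

The peak of an instantaneous 1D plume sits at x = vt; there the Gaussian factor is 1 and C_max = M/(n_e·A·√(4πDt)), where n_e·A is the pore area the mass is dissolved in.
√(4πDt) = √(4π × 0.322 × 1210) = 69.97 m, so C_max = 0.305/(0.40 × 89.3 × 69.97) = 0.000122 kg/m³.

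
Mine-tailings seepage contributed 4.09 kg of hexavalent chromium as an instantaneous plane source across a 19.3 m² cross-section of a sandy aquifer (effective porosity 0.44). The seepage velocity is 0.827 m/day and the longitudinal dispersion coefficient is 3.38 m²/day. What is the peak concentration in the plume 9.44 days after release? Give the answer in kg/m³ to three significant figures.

0.0241 kg/m³

The peak of an instantaneous 1D plume sits at x = vt; there the Gaussian factor is 1 and C_max = M/(n_e·A·√(4πDt)), where n_e·A is the pore area the mass is dissolved in.
√(4πDt) = √(4π × 3.38 × 9.44) = 20.02 m, so C_max = 4.09/(0.44 × 19.3 × 20.02) = 0.0241 kg/m³.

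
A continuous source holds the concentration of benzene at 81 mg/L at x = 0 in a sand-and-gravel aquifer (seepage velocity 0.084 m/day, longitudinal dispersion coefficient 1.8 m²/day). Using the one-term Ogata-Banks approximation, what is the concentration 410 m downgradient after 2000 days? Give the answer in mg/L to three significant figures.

0.176 mg/L

For a continuous step input, C/C₀ ≈ ½·erfc((x−vt)/(2√(Dt))).
vt = 0.084 × 2000 = 168 m and 2√(Dt) = 2√(1.8 × 2000) = 120.0 m.
Argument (x−vt)/(2√(Dt)) = (410 − 168)/120.0 = 2.017; ½·erfc(2.017) = 0.002169.
C = 81 × 0.002169 = 0.176 mg/L.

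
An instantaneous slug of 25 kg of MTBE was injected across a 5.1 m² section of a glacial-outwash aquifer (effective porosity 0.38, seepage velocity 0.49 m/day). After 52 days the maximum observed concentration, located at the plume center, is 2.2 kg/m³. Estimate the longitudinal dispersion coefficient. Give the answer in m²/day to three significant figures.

At the plume center C_max = M/(n_e·A·√(4πDt)), so D = M²/(4πt·(n_e·A·C_max)²).
n_e·A·C_max = 0.38 × 5.1 × 2.2 = 4.264 kg/m.
D = 25²/(4π × 52 × 4.264²) = 0.0526 m²/day.

0.0526 m²/day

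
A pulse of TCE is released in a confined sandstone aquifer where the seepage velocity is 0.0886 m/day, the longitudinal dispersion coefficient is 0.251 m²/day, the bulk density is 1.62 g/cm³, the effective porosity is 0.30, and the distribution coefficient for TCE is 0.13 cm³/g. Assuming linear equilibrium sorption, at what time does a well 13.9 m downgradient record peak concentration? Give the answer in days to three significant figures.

218 days

Retardation factor R = 1 + ρ_b·K_d/n = 1 + 1.62 × 0.13/0.30 = 1.702.
Sorption retards both mechanisms: v_R = v/R = 0.05206 m/day, D_R = D/R = 0.1475 m²/day.
Peak time from v_R²t² + 2D_R t − x² = 0: t = (√(D_R² + v_R²x²) − D_R)/v_R².
√(D_R² + v_R²x²) = √(0.1475² + 0.05206² × 13.9²) = 0.7385; v_R² = 0.002710.
t = (0.7385 − 0.1475)/0.002710 = 218 days.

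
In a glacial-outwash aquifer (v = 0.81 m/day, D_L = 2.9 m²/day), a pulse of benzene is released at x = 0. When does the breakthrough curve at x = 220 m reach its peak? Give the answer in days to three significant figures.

For the 1D instantaneous-source solution, setting ∂C/∂t = 0 at fixed x gives v²t² + 2Dt − x² = 0, so t = (√(D² + v²x²) − D)/v².
√(D² + v²x²) = √(2.9² + 0.81² × 220²) = 178.2; v² = 0.6561.
t = (178.2 − 2.9)/0.6561 = 267 days (vs. the pure-advection estimate x/v = 272 d).

267 days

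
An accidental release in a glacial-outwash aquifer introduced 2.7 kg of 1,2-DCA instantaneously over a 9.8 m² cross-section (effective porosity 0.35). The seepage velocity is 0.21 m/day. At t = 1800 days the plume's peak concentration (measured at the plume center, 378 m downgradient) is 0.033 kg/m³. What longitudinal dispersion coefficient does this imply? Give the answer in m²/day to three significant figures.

At the plume center C_max = M/(n_e·A·√(4πDt)), so D = M²/(4πt·(n_e·A·C_max)²).
n_e·A·C_max = 0.35 × 9.8 × 0.033 = 0.1132 kg/m.
D = 2.7²/(4π × 1800 × 0.1132²) = 0.0252 m²/day.

0.0252 m²/day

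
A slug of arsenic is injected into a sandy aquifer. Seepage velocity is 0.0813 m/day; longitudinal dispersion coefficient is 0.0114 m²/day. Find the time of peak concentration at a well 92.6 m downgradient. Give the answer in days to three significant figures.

For the 1D instantaneous-source solution, setting ∂C/∂t = 0 at fixed x gives v²t² + 2Dt − x² = 0, so t = (√(D² + v²x²) − D)/v².
√(D² + v²x²) = √(0.0114² + 0.0813² × 92.6²) = 7.528; v² = 0.00660969.
t = (7.528 − 0.0114)/0.00660969 = 1140 days (vs. the pure-advection estimate x/v = 1140 d).

1140 days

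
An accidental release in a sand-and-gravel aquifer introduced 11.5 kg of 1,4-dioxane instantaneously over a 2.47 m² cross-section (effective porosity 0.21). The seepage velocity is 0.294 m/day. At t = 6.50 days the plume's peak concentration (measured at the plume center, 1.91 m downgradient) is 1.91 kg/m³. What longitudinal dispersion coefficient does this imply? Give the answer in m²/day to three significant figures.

1.65 m²/day

At the plume center C_max = M/(n_e·A·√(4πDt)), so D = M²/(4πt·(n_e·A·C_max)²).
n_e·A·C_max = 0.21 × 2.47 × 1.91 = 0.9907 kg/m.
D = 11.5²/(4π × 6.50 × 0.9907²) = 1.65 m²/day.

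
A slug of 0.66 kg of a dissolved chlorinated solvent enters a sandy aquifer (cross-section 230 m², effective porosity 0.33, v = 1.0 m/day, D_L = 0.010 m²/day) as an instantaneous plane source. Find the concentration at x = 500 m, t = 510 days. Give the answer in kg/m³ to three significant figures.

For an instantaneous plane source, C(x,t) = M/(n_e·A·√(4πDt)) · exp(−(x−vt)²/(4Dt)), with n_e·A the pore (flow) area.
Plume center vt = 1.0 × 510 = 510 m, so the well at 500 m is 10 m upgradient of the peak.
√(4πDt) = 8.006 m, giving peak height M/(n_e·A·√(4πDt)) = 0.66/(0.33 × 230 × 8.006) = 0.001086 kg/m³.
(x−vt)²/(4Dt) = (-10)²/(4 × 0.010 × 510) = 4.902; exp(−4.902) = 0.007432.
C = 0.001086 × 0.007432 = 8.07e-06 kg/m³.

8.07e-06 kg/m³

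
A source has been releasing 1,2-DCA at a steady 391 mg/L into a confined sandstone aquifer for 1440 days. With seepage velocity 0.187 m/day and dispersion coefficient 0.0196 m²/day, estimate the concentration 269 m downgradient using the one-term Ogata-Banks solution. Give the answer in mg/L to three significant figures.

201 mg/L

For a continuous step input, C/C₀ ≈ ½·erfc((x−vt)/(2√(Dt))).
vt = 0.187 × 1440 = 269.28 m and 2√(Dt) = 2√(0.0196 × 1440) = 10.63 m.
Argument (x−vt)/(2√(Dt)) = (269 − 269.28)/10.63 = -0.02634; ½·erfc(-0.02634) = 0.5149.
C = 391 × 0.5149 = 201 mg/L.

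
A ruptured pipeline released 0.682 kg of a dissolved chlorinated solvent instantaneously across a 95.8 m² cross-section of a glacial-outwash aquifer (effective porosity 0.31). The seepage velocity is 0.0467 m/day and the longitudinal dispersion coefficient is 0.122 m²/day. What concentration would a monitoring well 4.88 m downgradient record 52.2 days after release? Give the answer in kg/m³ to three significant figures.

For an instantaneous plane source, C(x,t) = M/(n_e·A·√(4πDt)) · exp(−(x−vt)²/(4Dt)), with n_e·A the pore (flow) area.
Plume center vt = 0.0467 × 52.2 = 2.43774 m, so the well at 4.88 m is 2.44226 m downgradient of the peak.
√(4πDt) = 8.946 m, giving peak height M/(n_e·A·√(4πDt)) = 0.682/(0.31 × 95.8 × 8.946) = 0.002567 kg/m³.
(x−vt)²/(4Dt) = (2.44226)²/(4 × 0.122 × 52.2) = 0.2341; exp(−0.2341) = 0.7913.
C = 0.002567 × 0.7913 = 0.00203 kg/m³.

0.00203 kg/m³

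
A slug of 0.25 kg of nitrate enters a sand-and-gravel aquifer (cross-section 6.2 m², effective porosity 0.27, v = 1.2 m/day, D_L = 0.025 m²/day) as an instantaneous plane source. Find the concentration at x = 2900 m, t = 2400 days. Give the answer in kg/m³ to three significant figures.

For an instantaneous plane source, C(x,t) = M/(n_e·A·√(4πDt)) · exp(−(x−vt)²/(4Dt)), with n_e·A the pore (flow) area.
Plume center vt = 1.2 × 2400 = 2880 m, so the well at 2900 m is 20 m downgradient of the peak.
√(4πDt) = 27.46 m, giving peak height M/(n_e·A·√(4πDt)) = 0.25/(0.27 × 6.2 × 27.46) = 0.005439 kg/m³.
(x−vt)²/(4Dt) = (20)²/(4 × 0.025 × 2400) = 1.667; exp(−1.667) = 0.1888.
C = 0.005439 × 0.1888 = 0.00103 kg/m³.

0.00103 kg/m³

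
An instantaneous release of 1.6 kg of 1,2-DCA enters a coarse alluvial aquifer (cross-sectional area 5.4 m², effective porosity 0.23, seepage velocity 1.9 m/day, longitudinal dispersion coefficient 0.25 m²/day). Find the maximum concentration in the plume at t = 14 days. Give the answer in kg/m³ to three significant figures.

0.194 kg/m³

The peak of an instantaneous 1D plume sits at x = vt; there the Gaussian factor is 1 and C_max = M/(n_e·A·√(4πDt)), where n_e·A is the pore area the mass is dissolved in.
√(4πDt) = √(4π × 0.25 × 14) = 6.632 m, so C_max = 1.6/(0.23 × 5.4 × 6.632) = 0.194 kg/m³.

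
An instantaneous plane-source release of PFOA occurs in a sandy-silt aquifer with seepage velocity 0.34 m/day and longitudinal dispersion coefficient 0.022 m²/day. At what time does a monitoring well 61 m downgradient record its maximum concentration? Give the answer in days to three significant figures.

179 days

For the 1D instantaneous-source solution, setting ∂C/∂t = 0 at fixed x gives v²t² + 2Dt − x² = 0, so t = (√(D² + v²x²) − D)/v².
√(D² + v²x²) = √(0.022² + 0.34² × 61²) = 20.74; v² = 0.1156.
t = (20.74 − 0.022)/0.1156 = 179 days (vs. the pure-advection estimate x/v = 179 d).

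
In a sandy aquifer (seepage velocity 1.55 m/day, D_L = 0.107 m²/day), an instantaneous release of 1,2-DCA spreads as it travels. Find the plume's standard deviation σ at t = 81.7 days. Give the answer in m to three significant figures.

4.18 m

Dispersive spreading gives a Gaussian with σ² = 2Dt; advection only shifts the center.
σ = √(2 × 0.107 × 81.7) = 4.18 m.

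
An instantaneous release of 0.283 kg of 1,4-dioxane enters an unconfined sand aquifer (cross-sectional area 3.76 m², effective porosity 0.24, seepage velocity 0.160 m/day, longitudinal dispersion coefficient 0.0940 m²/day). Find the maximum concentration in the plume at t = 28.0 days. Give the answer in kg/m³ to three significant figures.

The peak of an instantaneous 1D plume sits at x = vt; there the Gaussian factor is 1 and C_max = M/(n_e·A·√(4πDt)), where n_e·A is the pore area the mass is dissolved in.
√(4πDt) = √(4π × 0.0940 × 28.0) = 5.751 m, so C_max = 0.283/(0.24 × 3.76 × 5.751) = 0.0545 kg/m³.

0.0545 kg/m³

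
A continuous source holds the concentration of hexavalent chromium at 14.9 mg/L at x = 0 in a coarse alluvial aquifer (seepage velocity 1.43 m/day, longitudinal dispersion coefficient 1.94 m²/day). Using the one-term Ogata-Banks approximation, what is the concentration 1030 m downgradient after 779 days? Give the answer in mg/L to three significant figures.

14.0 mg/L

For a continuous step input, C/C₀ ≈ ½·erfc((x−vt)/(2√(Dt))).
vt = 1.43 × 779 = 1113.97 m and 2√(Dt) = 2√(1.94 × 779) = 77.75 m.
Argument (x−vt)/(2√(Dt)) = (1030 − 1113.97)/77.75 = -1.080; ½·erfc(-1.080) = 0.9367.
C = 14.9 × 0.9367 = 14.0 mg/L.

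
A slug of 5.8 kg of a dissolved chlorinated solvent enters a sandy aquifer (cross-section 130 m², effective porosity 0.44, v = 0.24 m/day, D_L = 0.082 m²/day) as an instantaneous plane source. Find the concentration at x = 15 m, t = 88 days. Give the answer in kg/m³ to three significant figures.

0.00291 kg/m³

For an instantaneous plane source, C(x,t) = M/(n_e·A·√(4πDt)) · exp(−(x−vt)²/(4Dt)), with n_e·A the pore (flow) area.
Plume center vt = 0.24 × 88 = 21.12 m, so the well at 15 m is 6.12 m upgradient of the peak.
√(4πDt) = 9.523 m, giving peak height M/(n_e·A·√(4πDt)) = 5.8/(0.44 × 130 × 9.523) = 0.01065 kg/m³.
(x−vt)²/(4Dt) = (-6.12)²/(4 × 0.082 × 88) = 1.298; exp(−1.298) = 0.2731.
C = 0.01065 × 0.2731 = 0.00291 kg/m³.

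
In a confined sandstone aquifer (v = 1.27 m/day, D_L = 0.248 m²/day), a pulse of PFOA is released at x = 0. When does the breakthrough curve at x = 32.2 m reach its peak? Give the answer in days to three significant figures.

For the 1D instantaneous-source solution, setting ∂C/∂t = 0 at fixed x gives v²t² + 2Dt − x² = 0, so t = (√(D² + v²x²) − D)/v².
√(D² + v²x²) = √(0.248² + 1.27² × 32.2²) = 40.89; v² = 1.6129.
t = (40.89 − 0.248)/1.6129 = 25.2 days (vs. the pure-advection estimate x/v = 25.4 d).

25.2 days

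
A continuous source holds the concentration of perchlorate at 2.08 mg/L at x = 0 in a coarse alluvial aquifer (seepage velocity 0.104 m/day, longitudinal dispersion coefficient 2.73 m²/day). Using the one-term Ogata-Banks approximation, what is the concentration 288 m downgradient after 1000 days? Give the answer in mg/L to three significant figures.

0.0133 mg/L

For a continuous step input, C/C₀ ≈ ½·erfc((x−vt)/(2√(Dt))).
vt = 0.104 × 1000 = 104 m and 2√(Dt) = 2√(2.73 × 1000) = 104.5 m.
Argument (x−vt)/(2√(Dt)) = (288 − 104)/104.5 = 1.761; ½·erfc(1.761) = 0.006379.
C = 2.08 × 0.006379 = 0.0133 mg/L.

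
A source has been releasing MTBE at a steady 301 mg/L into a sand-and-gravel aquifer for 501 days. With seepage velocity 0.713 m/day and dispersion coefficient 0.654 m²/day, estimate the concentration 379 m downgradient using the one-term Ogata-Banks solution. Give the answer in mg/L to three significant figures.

59.4 mg/L

For a continuous step input, C/C₀ ≈ ½·erfc((x−vt)/(2√(Dt))).
vt = 0.713 × 501 = 357.213 m and 2√(Dt) = 2√(0.654 × 501) = 36.20 m.
Argument (x−vt)/(2√(Dt)) = (379 − 357.213)/36.20 = 0.6019; ½·erfc(0.6019) = 0.1973.
C = 301 × 0.1973 = 59.4 mg/L.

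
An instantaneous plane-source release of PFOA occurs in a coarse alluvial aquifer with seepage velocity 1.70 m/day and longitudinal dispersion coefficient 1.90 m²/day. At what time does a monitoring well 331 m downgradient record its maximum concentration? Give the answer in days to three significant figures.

For the 1D instantaneous-source solution, setting ∂C/∂t = 0 at fixed x gives v²t² + 2Dt − x² = 0, so t = (√(D² + v²x²) − D)/v².
√(D² + v²x²) = √(1.90² + 1.70² × 331²) = 562.7; v² = 2.89.
t = (562.7 − 1.90)/2.89 = 194 days (vs. the pure-advection estimate x/v = 195 d).

194 days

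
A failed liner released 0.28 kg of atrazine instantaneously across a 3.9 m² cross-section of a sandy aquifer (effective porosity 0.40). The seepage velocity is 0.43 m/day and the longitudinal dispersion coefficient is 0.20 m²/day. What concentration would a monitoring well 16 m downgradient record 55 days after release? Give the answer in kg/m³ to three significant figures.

For an instantaneous plane source, C(x,t) = M/(n_e·A·√(4πDt)) · exp(−(x−vt)²/(4Dt)), with n_e·A the pore (flow) area.
Plume center vt = 0.43 × 55 = 23.65 m, so the well at 16 m is 7.65 m upgradient of the peak.
√(4πDt) = 11.76 m, giving peak height M/(n_e·A·√(4πDt)) = 0.28/(0.40 × 3.9 × 11.76) = 0.01526 kg/m³.
(x−vt)²/(4Dt) = (-7.65)²/(4 × 0.20 × 55) = 1.330; exp(−1.330) = 0.2645.
C = 0.01526 × 0.2645 = 0.00404 kg/m³.

0.00404 kg/m³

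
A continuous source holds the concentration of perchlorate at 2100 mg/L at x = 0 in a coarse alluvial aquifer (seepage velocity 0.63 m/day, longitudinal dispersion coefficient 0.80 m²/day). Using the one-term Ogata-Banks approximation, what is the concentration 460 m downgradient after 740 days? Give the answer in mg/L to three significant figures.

1200 mg/L

For a continuous step input, C/C₀ ≈ ½·erfc((x−vt)/(2√(Dt))).
vt = 0.63 × 740 = 466.2 m and 2√(Dt) = 2√(0.80 × 740) = 48.66 m.
Argument (x−vt)/(2√(Dt)) = (460 − 466.2)/48.66 = -0.1274; ½·erfc(-0.1274) = 0.5715.
C = 2100 × 0.5715 = 1200 mg/L.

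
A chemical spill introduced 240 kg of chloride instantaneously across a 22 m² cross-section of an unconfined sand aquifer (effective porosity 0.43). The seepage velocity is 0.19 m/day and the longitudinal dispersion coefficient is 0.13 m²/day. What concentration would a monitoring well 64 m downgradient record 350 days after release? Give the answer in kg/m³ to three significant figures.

For an instantaneous plane source, C(x,t) = M/(n_e·A·√(4πDt)) · exp(−(x−vt)²/(4Dt)), with n_e·A the pore (flow) area.
Plume center vt = 0.19 × 350 = 66.5 m, so the well at 64 m is 2.5 m upgradient of the peak.
√(4πDt) = 23.91 m, giving peak height M/(n_e·A·√(4πDt)) = 240/(0.43 × 22 × 23.91) = 1.061 kg/m³.
(x−vt)²/(4Dt) = (-2.5)²/(4 × 0.13 × 350) = 0.03434; exp(−0.03434) = 0.9662.
C = 1.061 × 0.9662 = 1.03 kg/m³.

1.03 kg/m³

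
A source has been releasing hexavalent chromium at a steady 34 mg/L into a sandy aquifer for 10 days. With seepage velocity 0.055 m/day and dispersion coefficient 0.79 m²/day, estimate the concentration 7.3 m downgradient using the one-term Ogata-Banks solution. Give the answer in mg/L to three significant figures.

1.52 mg/L

For a continuous step input, C/C₀ ≈ ½·erfc((x−vt)/(2√(Dt))).
vt = 0.055 × 10 = 0.55 m and 2√(Dt) = 2√(0.79 × 10) = 5.621 m.
Argument (x−vt)/(2√(Dt)) = (7.3 − 0.55)/5.621 = 1.201; ½·erfc(1.201) = 0.04471.
C = 34 × 0.04471 = 1.52 mg/L.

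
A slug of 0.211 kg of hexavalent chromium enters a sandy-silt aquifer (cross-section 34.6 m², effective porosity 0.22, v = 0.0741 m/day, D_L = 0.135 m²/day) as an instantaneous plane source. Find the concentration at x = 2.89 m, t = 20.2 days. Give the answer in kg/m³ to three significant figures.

For an instantaneous plane source, C(x,t) = M/(n_e·A·√(4πDt)) · exp(−(x−vt)²/(4Dt)), with n_e·A the pore (flow) area.
Plume center vt = 0.0741 × 20.2 = 1.49682 m, so the well at 2.89 m is 1.39318 m downgradient of the peak.
√(4πDt) = 5.854 m, giving peak height M/(n_e·A·√(4πDt)) = 0.211/(0.22 × 34.6 × 5.854) = 0.004735 kg/m³.
(x−vt)²/(4Dt) = (1.39318)²/(4 × 0.135 × 20.2) = 0.1779; exp(−0.1779) = 0.8370.
C = 0.004735 × 0.8370 = 0.00396 kg/m³.

0.00396 kg/m³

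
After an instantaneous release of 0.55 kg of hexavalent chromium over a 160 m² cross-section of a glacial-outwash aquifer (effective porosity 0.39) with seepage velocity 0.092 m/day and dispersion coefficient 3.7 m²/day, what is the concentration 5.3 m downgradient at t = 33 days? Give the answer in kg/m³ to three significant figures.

For an instantaneous plane source, C(x,t) = M/(n_e·A·√(4πDt)) · exp(−(x−vt)²/(4Dt)), with n_e·A the pore (flow) area.
Plume center vt = 0.092 × 33 = 3.036 m, so the well at 5.3 m is 2.264 m downgradient of the peak.
√(4πDt) = 39.17 m, giving peak height M/(n_e·A·√(4πDt)) = 0.55/(0.39 × 160 × 39.17) = 0.0002250 kg/m³.
(x−vt)²/(4Dt) = (2.264)²/(4 × 3.7 × 33) = 0.01049; exp(−0.01049) = 0.9896.
C = 0.0002250 × 0.9896 = 0.000223 kg/m³.

0.000223 kg/m³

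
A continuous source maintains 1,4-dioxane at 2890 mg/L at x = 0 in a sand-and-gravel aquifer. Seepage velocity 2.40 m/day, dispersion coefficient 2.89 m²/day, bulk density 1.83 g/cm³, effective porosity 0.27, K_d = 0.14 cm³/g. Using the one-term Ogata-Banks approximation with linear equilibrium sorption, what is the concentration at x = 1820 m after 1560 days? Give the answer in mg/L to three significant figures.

Retardation factor R = 1 + ρ_b·K_d/n = 1 + 1.83 × 0.14/0.27 = 1.949.
Sorption retards both mechanisms: v_R = v/R = 1.231 m/day, D_R = D/R = 1.483 m²/day.
v_R·t = 1.231 × 1560 = 1920.36 m; 2√(D_R t) = 96.20 m; argument = (1820 − 1920.36)/96.20 = -1.043.
C = C₀ × ½·erfc(-1.043) = 2890 × 0.9299 = 2690 mg/L.

2690 mg/L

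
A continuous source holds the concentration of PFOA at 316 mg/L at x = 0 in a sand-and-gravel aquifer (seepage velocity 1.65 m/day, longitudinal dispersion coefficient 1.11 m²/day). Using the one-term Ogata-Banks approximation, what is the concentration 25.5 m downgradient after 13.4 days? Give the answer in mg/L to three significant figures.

For a continuous step input, C/C₀ ≈ ½·erfc((x−vt)/(2√(Dt))).
vt = 1.65 × 13.4 = 22.11 m and 2√(Dt) = 2√(1.11 × 13.4) = 7.713 m.
Argument (x−vt)/(2√(Dt)) = (25.5 − 22.11)/7.713 = 0.4395; ½·erfc(0.4395) = 0.2671.
C = 316 × 0.2671 = 84.4 mg/L.

84.4 mg/L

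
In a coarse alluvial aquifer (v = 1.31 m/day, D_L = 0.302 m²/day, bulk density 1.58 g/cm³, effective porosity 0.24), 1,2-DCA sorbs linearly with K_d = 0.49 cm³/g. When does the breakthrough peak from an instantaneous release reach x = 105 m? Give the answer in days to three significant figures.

338 days

Retardation factor R = 1 + ρ_b·K_d/n = 1 + 1.58 × 0.49/0.24 = 4.226.
Sorption retards both mechanisms: v_R = v/R = 0.3100 m/day, D_R = D/R = 0.07146 m²/day.
Peak time from v_R²t² + 2D_R t − x² = 0: t = (√(D_R² + v_R²x²) − D_R)/v_R².
√(D_R² + v_R²x²) = √(0.07146² + 0.3100² × 105²) = 32.55; v_R² = 0.09610.
t = (32.55 − 0.07146)/0.09610 = 338 days.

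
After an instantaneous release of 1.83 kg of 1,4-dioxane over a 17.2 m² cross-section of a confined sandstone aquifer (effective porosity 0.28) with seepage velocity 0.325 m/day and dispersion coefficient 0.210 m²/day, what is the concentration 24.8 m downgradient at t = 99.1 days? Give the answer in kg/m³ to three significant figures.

For an instantaneous plane source, C(x,t) = M/(n_e·A·√(4πDt)) · exp(−(x−vt)²/(4Dt)), with n_e·A the pore (flow) area.
Plume center vt = 0.325 × 99.1 = 32.2075 m, so the well at 24.8 m is 7.4075 m upgradient of the peak.
√(4πDt) = 16.17 m, giving peak height M/(n_e·A·√(4πDt)) = 1.83/(0.28 × 17.2 × 16.17) = 0.02350 kg/m³.
(x−vt)²/(4Dt) = (-7.4075)²/(4 × 0.210 × 99.1) = 0.6592; exp(−0.6592) = 0.5173.
C = 0.02350 × 0.5173 = 0.0122 kg/m³.

0.0122 kg/m³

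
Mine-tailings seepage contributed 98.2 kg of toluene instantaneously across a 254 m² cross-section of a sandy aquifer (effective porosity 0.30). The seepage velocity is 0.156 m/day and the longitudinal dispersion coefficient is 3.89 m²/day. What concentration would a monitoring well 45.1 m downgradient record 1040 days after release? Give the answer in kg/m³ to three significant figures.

For an instantaneous plane source, C(x,t) = M/(n_e·A·√(4πDt)) · exp(−(x−vt)²/(4Dt)), with n_e·A the pore (flow) area.
Plume center vt = 0.156 × 1040 = 162.24 m, so the well at 45.1 m is 117.14 m upgradient of the peak.
√(4πDt) = 225.5 m, giving peak height M/(n_e·A·√(4πDt)) = 98.2/(0.30 × 254 × 225.5) = 0.005715 kg/m³.
(x−vt)²/(4Dt) = (-117.14)²/(4 × 3.89 × 1040) = 0.8479; exp(−0.8479) = 0.4283.
C = 0.005715 × 0.4283 = 0.00245 kg/m³.

0.00245 kg/m³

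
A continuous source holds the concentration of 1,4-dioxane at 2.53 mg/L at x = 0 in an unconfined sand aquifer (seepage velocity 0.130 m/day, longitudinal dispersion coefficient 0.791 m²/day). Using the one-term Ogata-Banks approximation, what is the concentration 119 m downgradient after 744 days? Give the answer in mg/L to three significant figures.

For a continuous step input, C/C₀ ≈ ½·erfc((x−vt)/(2√(Dt))).
vt = 0.130 × 744 = 96.72 m and 2√(Dt) = 2√(0.791 × 744) = 48.52 m.
Argument (x−vt)/(2√(Dt)) = (119 − 96.72)/48.52 = 0.4592; ½·erfc(0.4592) = 0.2580.
C = 2.53 × 0.2580 = 0.653 mg/L.

0.653 mg/L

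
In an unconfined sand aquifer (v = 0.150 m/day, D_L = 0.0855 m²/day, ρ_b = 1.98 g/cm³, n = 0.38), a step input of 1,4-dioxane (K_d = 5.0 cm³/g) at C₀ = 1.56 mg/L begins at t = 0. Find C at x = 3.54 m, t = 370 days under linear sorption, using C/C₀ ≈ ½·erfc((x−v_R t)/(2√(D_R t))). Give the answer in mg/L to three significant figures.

Retardation factor R = 1 + ρ_b·K_d/n = 1 + 1.98 × 5.0/0.38 = 27.05.
Sorption retards both mechanisms: v_R = v/R = 0.005545 m/day, D_R = D/R = 0.003161 m²/day.
v_R·t = 0.005545 × 370 = 2.05165 m; 2√(D_R t) = 2.163 m; argument = (3.54 − 2.05165)/2.163 = 0.6881.
C = C₀ × ½·erfc(0.6881) = 1.56 × 0.1652 = 0.258 mg/L.

0.258 mg/L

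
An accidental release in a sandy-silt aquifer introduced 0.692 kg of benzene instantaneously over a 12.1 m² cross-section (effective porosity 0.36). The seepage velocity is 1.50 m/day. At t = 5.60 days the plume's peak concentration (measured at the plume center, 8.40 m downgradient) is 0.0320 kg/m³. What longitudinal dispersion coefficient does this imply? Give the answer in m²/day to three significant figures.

At the plume center C_max = M/(n_e·A·√(4πDt)), so D = M²/(4πt·(n_e·A·C_max)²).
n_e·A·C_max = 0.36 × 12.1 × 0.0320 = 0.1394 kg/m.
D = 0.692²/(4π × 5.60 × 0.1394²) = 0.350 m²/day.

0.350 m²/day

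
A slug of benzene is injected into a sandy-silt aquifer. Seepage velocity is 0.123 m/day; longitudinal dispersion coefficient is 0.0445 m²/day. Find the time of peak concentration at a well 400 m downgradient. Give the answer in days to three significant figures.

For the 1D instantaneous-source solution, setting ∂C/∂t = 0 at fixed x gives v²t² + 2Dt − x² = 0, so t = (√(D² + v²x²) − D)/v².
√(D² + v²x²) = √(0.0445² + 0.123² × 400²) = 49.20; v² = 0.015129.
t = (49.20 − 0.0445)/0.015129 = 3250 days (vs. the pure-advection estimate x/v = 3250 d).

3250 days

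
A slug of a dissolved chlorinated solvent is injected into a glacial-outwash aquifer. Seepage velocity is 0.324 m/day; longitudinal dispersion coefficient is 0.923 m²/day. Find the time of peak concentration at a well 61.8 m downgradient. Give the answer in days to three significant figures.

182 days

For the 1D instantaneous-source solution, setting ∂C/∂t = 0 at fixed x gives v²t² + 2Dt − x² = 0, so t = (√(D² + v²x²) − D)/v².
√(D² + v²x²) = √(0.923² + 0.324² × 61.8²) = 20.04; v² = 0.104976.
t = (20.04 − 0.923)/0.104976 = 182 days (vs. the pure-advection estimate x/v = 191 d).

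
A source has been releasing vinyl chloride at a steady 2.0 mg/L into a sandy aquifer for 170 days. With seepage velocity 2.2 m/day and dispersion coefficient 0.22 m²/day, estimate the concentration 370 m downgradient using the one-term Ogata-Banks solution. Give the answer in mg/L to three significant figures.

1.36 mg/L

For a continuous step input, C/C₀ ≈ ½·erfc((x−vt)/(2√(Dt))).
vt = 2.2 × 170 = 374 m and 2√(Dt) = 2√(0.22 × 170) = 12.23 m.
Argument (x−vt)/(2√(Dt)) = (370 − 374)/12.23 = -0.3271; ½·erfc(-0.3271) = 0.6782.
C = 2.0 × 0.6782 = 1.36 mg/L.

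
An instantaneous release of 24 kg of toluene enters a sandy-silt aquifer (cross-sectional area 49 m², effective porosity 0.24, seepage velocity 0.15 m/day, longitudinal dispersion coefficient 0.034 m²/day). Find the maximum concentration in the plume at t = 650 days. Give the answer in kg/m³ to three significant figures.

0.122 kg/m³

The peak of an instantaneous 1D plume sits at x = vt; there the Gaussian factor is 1 and C_max = M/(n_e·A·√(4πDt)), where n_e·A is the pore area the mass is dissolved in.
√(4πDt) = √(4π × 0.034 × 650) = 16.66 m, so C_max = 24/(0.24 × 49 × 16.66) = 0.122 kg/m³.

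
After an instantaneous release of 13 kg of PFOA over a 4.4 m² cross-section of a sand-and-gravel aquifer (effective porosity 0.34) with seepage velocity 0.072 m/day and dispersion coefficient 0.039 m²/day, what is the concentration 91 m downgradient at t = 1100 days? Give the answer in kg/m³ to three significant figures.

For an instantaneous plane source, C(x,t) = M/(n_e·A·√(4πDt)) · exp(−(x−vt)²/(4Dt)), with n_e·A the pore (flow) area.
Plume center vt = 0.072 × 1100 = 79.2 m, so the well at 91 m is 11.8 m downgradient of the peak.
√(4πDt) = 23.22 m, giving peak height M/(n_e·A·√(4πDt)) = 13/(0.34 × 4.4 × 23.22) = 0.3742 kg/m³.
(x−vt)²/(4Dt) = (11.8)²/(4 × 0.039 × 1100) = 0.8114; exp(−0.8114) = 0.4442.
C = 0.3742 × 0.4442 = 0.166 kg/m³.

0.166 kg/m³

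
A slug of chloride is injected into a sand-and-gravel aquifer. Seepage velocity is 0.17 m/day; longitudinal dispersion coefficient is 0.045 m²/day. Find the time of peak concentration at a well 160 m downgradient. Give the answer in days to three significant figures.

For the 1D instantaneous-source solution, setting ∂C/∂t = 0 at fixed x gives v²t² + 2Dt − x² = 0, so t = (√(D² + v²x²) − D)/v².
√(D² + v²x²) = √(0.045² + 0.17² × 160²) = 27.20; v² = 0.0289.
t = (27.20 − 0.045)/0.0289 = 940 days (vs. the pure-advection estimate x/v = 941 d).

940 days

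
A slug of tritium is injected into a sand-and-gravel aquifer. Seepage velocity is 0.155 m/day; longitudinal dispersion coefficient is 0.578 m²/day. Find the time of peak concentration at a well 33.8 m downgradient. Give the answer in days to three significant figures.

195 days

For the 1D instantaneous-source solution, setting ∂C/∂t = 0 at fixed x gives v²t² + 2Dt − x² = 0, so t = (√(D² + v²x²) − D)/v².
√(D² + v²x²) = √(0.578² + 0.155² × 33.8²) = 5.271; v² = 0.024025.
t = (5.271 − 0.578)/0.024025 = 195 days (vs. the pure-advection estimate x/v = 218 d).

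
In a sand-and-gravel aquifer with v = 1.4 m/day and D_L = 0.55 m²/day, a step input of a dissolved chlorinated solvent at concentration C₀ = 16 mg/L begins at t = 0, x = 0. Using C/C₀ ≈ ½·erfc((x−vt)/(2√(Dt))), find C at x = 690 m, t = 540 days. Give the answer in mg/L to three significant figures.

For a continuous step input, C/C₀ ≈ ½·erfc((x−vt)/(2√(Dt))).
vt = 1.4 × 540 = 756 m and 2√(Dt) = 2√(0.55 × 540) = 34.47 m.
Argument (x−vt)/(2√(Dt)) = (690 − 756)/34.47 = -1.915; ½·erfc(-1.915) = 0.9966.
C = 16 × 0.9966 = 15.9 mg/L.

15.9 mg/L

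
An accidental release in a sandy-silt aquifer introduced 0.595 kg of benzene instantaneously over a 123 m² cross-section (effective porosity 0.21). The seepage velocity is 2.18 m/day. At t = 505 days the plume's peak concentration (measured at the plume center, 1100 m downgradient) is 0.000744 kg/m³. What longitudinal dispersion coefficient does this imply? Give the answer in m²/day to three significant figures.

0.151 m²/day

At the plume center C_max = M/(n_e·A·√(4πDt)), so D = M²/(4πt·(n_e·A·C_max)²).
n_e·A·C_max = 0.21 × 123 × 0.000744 = 0.01922 kg/m.
D = 0.595²/(4π × 505 × 0.01922²) = 0.151 m²/day.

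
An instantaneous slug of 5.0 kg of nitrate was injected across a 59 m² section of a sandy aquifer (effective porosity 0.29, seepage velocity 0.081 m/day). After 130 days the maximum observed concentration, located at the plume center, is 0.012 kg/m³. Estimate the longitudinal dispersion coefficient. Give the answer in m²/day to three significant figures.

0.363 m²/day

At the plume center C_max = M/(n_e·A·√(4πDt)), so D = M²/(4πt·(n_e·A·C_max)²).
n_e·A·C_max = 0.29 × 59 × 0.012 = 0.2053 kg/m.
D = 5.0²/(4π × 130 × 0.2053²) = 0.363 m²/day.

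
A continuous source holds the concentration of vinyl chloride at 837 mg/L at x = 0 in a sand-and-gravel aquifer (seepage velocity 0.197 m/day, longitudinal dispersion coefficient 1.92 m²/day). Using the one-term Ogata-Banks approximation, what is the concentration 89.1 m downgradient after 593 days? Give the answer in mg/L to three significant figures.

For a continuous step input, C/C₀ ≈ ½·erfc((x−vt)/(2√(Dt))).
vt = 0.197 × 593 = 116.821 m and 2√(Dt) = 2√(1.92 × 593) = 67.49 m.
Argument (x−vt)/(2√(Dt)) = (89.1 − 116.821)/67.49 = -0.4107; ½·erfc(-0.4107) = 0.7193.
C = 837 × 0.7193 = 602 mg/L.

602 mg/L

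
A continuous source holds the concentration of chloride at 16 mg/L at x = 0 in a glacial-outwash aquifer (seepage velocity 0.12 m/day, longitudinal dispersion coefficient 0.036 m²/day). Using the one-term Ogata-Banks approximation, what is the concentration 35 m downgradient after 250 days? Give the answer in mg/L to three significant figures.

1.91 mg/L

For a continuous step input, C/C₀ ≈ ½·erfc((x−vt)/(2√(Dt))).
vt = 0.12 × 250 = 30 m and 2√(Dt) = 2√(0.036 × 250) = 6.000 m.
Argument (x−vt)/(2√(Dt)) = (35 − 30)/6.000 = 0.8333; ½·erfc(0.8333) = 0.1193.
C = 16 × 0.1193 = 1.91 mg/L.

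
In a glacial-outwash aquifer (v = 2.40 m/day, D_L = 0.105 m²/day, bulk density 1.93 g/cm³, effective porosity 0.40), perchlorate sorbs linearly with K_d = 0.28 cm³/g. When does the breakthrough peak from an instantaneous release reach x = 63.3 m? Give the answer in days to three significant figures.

62.0 days

Retardation factor R = 1 + ρ_b·K_d/n = 1 + 1.93 × 0.28/0.40 = 2.351.
Sorption retards both mechanisms: v_R = v/R = 1.021 m/day, D_R = D/R = 0.04466 m²/day.
Peak time from v_R²t² + 2D_R t − x² = 0: t = (√(D_R² + v_R²x²) − D_R)/v_R².
√(D_R² + v_R²x²) = √(0.04466² + 1.021² × 63.3²) = 64.63; v_R² = 1.042.
t = (64.63 − 0.04466)/1.042 = 62.0 days.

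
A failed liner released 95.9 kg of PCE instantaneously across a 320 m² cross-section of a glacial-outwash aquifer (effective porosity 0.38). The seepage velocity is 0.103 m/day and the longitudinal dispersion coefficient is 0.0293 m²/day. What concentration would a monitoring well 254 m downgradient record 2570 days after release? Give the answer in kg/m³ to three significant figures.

For an instantaneous plane source, C(x,t) = M/(n_e·A·√(4πDt)) · exp(−(x−vt)²/(4Dt)), with n_e·A the pore (flow) area.
Plume center vt = 0.103 × 2570 = 264.71 m, so the well at 254 m is 10.71 m upgradient of the peak.
√(4πDt) = 30.76 m, giving peak height M/(n_e·A·√(4πDt)) = 95.9/(0.38 × 320 × 30.76) = 0.02564 kg/m³.
(x−vt)²/(4Dt) = (-10.71)²/(4 × 0.0293 × 2570) = 0.3808; exp(−0.3808) = 0.6833.
C = 0.02564 × 0.6833 = 0.0175 kg/m³.

0.0175 kg/m³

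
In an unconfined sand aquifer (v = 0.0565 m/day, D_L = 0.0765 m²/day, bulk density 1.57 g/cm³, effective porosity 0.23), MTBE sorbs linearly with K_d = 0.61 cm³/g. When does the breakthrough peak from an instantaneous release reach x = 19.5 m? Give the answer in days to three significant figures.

1660 days

Retardation factor R = 1 + ρ_b·K_d/n = 1 + 1.57 × 0.61/0.23 = 5.164.
Sorption retards both mechanisms: v_R = v/R = 0.01094 m/day, D_R = D/R = 0.01481 m²/day.
Peak time from v_R²t² + 2D_R t − x² = 0: t = (√(D_R² + v_R²x²) − D_R)/v_R².
√(D_R² + v_R²x²) = √(0.01481² + 0.01094² × 19.5²) = 0.2138; v_R² = 0.0001197.
t = (0.2138 − 0.01481)/0.0001197 = 1660 days.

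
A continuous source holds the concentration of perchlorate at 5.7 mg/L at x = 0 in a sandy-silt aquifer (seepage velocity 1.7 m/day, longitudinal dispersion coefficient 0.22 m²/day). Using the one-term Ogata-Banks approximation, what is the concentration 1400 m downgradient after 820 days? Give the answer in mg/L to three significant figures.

2.14 mg/L

For a continuous step input, C/C₀ ≈ ½·erfc((x−vt)/(2√(Dt))).
vt = 1.7 × 820 = 1394 m and 2√(Dt) = 2√(0.22 × 820) = 26.86 m.
Argument (x−vt)/(2√(Dt)) = (1400 − 1394)/26.86 = 0.2234; ½·erfc(0.2234) = 0.3760.
C = 5.7 × 0.3760 = 2.14 mg/L.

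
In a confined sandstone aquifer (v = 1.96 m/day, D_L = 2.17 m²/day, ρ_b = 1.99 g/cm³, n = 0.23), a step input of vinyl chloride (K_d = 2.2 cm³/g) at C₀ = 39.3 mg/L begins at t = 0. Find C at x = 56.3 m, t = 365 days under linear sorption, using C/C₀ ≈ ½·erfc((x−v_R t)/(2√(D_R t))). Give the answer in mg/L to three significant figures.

0.404 mg/L

Retardation factor R = 1 + ρ_b·K_d/n = 1 + 1.99 × 2.2/0.23 = 20.03.
Sorption retards both mechanisms: v_R = v/R = 0.09785 m/day, D_R = D/R = 0.1083 m²/day.
v_R·t = 0.09785 × 365 = 35.71525 m; 2√(D_R t) = 12.57 m; argument = (56.3 − 35.71525)/12.57 = 1.638.
C = C₀ × ½·erfc(1.638) = 39.3 × 0.01027 = 0.404 mg/L.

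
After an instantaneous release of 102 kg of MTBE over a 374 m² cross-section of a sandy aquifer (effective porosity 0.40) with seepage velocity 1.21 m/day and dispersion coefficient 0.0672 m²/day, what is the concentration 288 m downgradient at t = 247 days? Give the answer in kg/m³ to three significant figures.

0.00796 kg/m³

For an instantaneous plane source, C(x,t) = M/(n_e·A·√(4πDt)) · exp(−(x−vt)²/(4Dt)), with n_e·A the pore (flow) area.
Plume center vt = 1.21 × 247 = 298.87 m, so the well at 288 m is 10.87 m upgradient of the peak.
√(4πDt) = 14.44 m, giving peak height M/(n_e·A·√(4πDt)) = 102/(0.40 × 374 × 14.44) = 0.04722 kg/m³.
(x−vt)²/(4Dt) = (-10.87)²/(4 × 0.0672 × 247) = 1.780; exp(−1.780) = 0.1686.
C = 0.04722 × 0.1686 = 0.00796 kg/m³.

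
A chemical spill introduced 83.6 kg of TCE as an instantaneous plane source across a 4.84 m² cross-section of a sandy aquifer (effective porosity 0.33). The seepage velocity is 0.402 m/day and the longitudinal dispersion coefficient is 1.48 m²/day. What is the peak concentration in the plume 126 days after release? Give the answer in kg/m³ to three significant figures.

1.08 kg/m³

The peak of an instantaneous 1D plume sits at x = vt; there the Gaussian factor is 1 and C_max = M/(n_e·A·√(4πDt)), where n_e·A is the pore area the mass is dissolved in.
√(4πDt) = √(4π × 1.48 × 126) = 48.41 m, so C_max = 83.6/(0.33 × 4.84 × 48.41) = 1.08 kg/m³.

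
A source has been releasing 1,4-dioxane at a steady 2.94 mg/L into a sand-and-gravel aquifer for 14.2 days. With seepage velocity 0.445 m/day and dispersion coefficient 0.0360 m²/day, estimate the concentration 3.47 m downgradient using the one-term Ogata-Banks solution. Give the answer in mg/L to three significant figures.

For a continuous step input, C/C₀ ≈ ½·erfc((x−vt)/(2√(Dt))).
vt = 0.445 × 14.2 = 6.319 m and 2√(Dt) = 2√(0.0360 × 14.2) = 1.430 m.
Argument (x−vt)/(2√(Dt)) = (3.47 − 6.319)/1.430 = -1.992; ½·erfc(-1.992) = 0.9976.
C = 2.94 × 0.9976 = 2.93 mg/L.

2.93 mg/L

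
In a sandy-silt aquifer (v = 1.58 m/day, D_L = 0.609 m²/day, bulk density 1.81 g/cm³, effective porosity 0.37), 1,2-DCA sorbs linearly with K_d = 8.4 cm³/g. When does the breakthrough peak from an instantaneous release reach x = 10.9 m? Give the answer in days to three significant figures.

Retardation factor R = 1 + ρ_b·K_d/n = 1 + 1.81 × 8.4/0.37 = 42.09.
Sorption retards both mechanisms: v_R = v/R = 0.03754 m/day, D_R = D/R = 0.01447 m²/day.
Peak time from v_R²t² + 2D_R t − x² = 0: t = (√(D_R² + v_R²x²) − D_R)/v_R².
√(D_R² + v_R²x²) = √(0.01447² + 0.03754² × 10.9²) = 0.4094; v_R² = 0.001409.
t = (0.4094 − 0.01447)/0.001409 = 280 days.

280 days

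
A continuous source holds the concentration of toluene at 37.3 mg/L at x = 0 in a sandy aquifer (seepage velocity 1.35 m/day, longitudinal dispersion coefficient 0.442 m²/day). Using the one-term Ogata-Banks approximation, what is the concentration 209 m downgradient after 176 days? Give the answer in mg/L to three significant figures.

36.9 mg/L

For a continuous step input, C/C₀ ≈ ½·erfc((x−vt)/(2√(Dt))).
vt = 1.35 × 176 = 237.6 m and 2√(Dt) = 2√(0.442 × 176) = 17.64 m.
Argument (x−vt)/(2√(Dt)) = (209 − 237.6)/17.64 = -1.621; ½·erfc(-1.621) = 0.9891.
C = 37.3 × 0.9891 = 36.9 mg/L.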